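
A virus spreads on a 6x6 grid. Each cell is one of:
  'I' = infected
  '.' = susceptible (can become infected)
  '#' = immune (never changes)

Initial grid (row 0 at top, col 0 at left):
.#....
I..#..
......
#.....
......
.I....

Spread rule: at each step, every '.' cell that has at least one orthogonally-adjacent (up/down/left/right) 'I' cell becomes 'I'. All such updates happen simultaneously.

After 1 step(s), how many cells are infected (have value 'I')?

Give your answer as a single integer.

Answer: 8

Derivation:
Step 0 (initial): 2 infected
Step 1: +6 new -> 8 infected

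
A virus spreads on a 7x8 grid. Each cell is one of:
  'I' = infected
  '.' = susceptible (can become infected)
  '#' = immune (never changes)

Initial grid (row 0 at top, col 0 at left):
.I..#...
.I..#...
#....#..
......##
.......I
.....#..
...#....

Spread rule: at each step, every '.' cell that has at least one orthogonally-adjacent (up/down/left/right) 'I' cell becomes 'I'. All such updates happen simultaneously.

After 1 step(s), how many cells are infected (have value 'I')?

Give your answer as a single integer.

Answer: 10

Derivation:
Step 0 (initial): 3 infected
Step 1: +7 new -> 10 infected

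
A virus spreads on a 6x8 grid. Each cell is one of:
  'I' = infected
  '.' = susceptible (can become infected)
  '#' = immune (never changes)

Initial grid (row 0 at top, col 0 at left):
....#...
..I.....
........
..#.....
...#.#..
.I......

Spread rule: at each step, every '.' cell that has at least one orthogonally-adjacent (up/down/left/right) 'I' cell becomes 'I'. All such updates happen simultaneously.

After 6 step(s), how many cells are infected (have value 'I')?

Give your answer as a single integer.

Step 0 (initial): 2 infected
Step 1: +7 new -> 9 infected
Step 2: +10 new -> 19 infected
Step 3: +7 new -> 26 infected
Step 4: +6 new -> 32 infected
Step 5: +5 new -> 37 infected
Step 6: +5 new -> 42 infected

Answer: 42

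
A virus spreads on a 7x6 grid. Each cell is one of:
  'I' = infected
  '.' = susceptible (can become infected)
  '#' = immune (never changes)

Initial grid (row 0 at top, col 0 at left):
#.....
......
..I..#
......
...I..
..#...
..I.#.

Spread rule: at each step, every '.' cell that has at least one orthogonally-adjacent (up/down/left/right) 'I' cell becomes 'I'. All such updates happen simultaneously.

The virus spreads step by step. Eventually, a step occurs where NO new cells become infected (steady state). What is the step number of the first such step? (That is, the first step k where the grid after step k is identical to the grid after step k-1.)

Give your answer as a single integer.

Step 0 (initial): 3 infected
Step 1: +10 new -> 13 infected
Step 2: +12 new -> 25 infected
Step 3: +9 new -> 34 infected
Step 4: +3 new -> 37 infected
Step 5: +1 new -> 38 infected
Step 6: +0 new -> 38 infected

Answer: 6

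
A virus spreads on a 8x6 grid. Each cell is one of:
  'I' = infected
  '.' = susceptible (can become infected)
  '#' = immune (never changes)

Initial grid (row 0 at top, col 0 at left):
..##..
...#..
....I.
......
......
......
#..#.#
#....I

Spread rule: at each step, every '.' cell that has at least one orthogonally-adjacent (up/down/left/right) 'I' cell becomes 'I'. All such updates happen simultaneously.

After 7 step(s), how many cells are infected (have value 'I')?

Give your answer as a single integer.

Step 0 (initial): 2 infected
Step 1: +5 new -> 7 infected
Step 2: +8 new -> 15 infected
Step 3: +8 new -> 23 infected
Step 4: +8 new -> 31 infected
Step 5: +6 new -> 37 infected
Step 6: +3 new -> 40 infected
Step 7: +1 new -> 41 infected

Answer: 41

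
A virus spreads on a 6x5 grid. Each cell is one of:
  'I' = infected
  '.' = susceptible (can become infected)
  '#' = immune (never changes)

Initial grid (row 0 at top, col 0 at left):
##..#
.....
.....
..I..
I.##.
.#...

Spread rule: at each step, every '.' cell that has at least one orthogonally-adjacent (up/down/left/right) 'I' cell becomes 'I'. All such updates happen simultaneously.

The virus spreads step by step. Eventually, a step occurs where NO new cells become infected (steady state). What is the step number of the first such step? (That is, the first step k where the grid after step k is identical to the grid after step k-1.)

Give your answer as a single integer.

Step 0 (initial): 2 infected
Step 1: +6 new -> 8 infected
Step 2: +5 new -> 13 infected
Step 3: +6 new -> 19 infected
Step 4: +3 new -> 22 infected
Step 5: +1 new -> 23 infected
Step 6: +1 new -> 24 infected
Step 7: +0 new -> 24 infected

Answer: 7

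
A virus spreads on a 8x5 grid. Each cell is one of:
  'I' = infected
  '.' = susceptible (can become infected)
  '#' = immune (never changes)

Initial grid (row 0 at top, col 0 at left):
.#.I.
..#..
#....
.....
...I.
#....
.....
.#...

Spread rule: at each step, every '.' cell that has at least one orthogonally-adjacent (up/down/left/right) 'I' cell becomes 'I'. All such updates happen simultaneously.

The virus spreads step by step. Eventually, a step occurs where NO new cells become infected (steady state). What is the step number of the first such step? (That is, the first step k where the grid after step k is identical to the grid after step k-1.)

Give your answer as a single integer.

Answer: 8

Derivation:
Step 0 (initial): 2 infected
Step 1: +7 new -> 9 infected
Step 2: +8 new -> 17 infected
Step 3: +8 new -> 25 infected
Step 4: +5 new -> 30 infected
Step 5: +2 new -> 32 infected
Step 6: +2 new -> 34 infected
Step 7: +1 new -> 35 infected
Step 8: +0 new -> 35 infected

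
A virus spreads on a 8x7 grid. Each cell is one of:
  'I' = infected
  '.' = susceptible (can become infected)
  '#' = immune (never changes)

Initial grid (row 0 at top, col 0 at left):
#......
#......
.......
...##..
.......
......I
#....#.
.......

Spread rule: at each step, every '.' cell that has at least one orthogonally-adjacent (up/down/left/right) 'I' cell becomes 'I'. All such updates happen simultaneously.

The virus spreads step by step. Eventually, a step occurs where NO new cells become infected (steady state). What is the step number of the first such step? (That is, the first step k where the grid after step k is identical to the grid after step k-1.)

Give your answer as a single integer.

Step 0 (initial): 1 infected
Step 1: +3 new -> 4 infected
Step 2: +4 new -> 8 infected
Step 3: +6 new -> 14 infected
Step 4: +6 new -> 20 infected
Step 5: +7 new -> 27 infected
Step 6: +8 new -> 35 infected
Step 7: +6 new -> 41 infected
Step 8: +5 new -> 46 infected
Step 9: +3 new -> 49 infected
Step 10: +1 new -> 50 infected
Step 11: +0 new -> 50 infected

Answer: 11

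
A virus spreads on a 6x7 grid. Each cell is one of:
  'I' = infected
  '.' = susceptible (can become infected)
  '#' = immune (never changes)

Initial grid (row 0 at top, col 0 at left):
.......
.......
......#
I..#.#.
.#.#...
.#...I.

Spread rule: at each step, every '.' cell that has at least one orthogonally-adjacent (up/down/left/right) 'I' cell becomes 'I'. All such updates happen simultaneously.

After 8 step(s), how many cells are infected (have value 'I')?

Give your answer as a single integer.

Answer: 36

Derivation:
Step 0 (initial): 2 infected
Step 1: +6 new -> 8 infected
Step 2: +7 new -> 15 infected
Step 3: +7 new -> 22 infected
Step 4: +4 new -> 26 infected
Step 5: +4 new -> 30 infected
Step 6: +3 new -> 33 infected
Step 7: +2 new -> 35 infected
Step 8: +1 new -> 36 infected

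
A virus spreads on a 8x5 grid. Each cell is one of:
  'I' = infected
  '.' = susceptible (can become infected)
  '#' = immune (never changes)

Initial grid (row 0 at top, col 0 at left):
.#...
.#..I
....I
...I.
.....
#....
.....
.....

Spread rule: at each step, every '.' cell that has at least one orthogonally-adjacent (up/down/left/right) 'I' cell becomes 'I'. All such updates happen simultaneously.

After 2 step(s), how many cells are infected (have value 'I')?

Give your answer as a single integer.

Answer: 16

Derivation:
Step 0 (initial): 3 infected
Step 1: +6 new -> 9 infected
Step 2: +7 new -> 16 infected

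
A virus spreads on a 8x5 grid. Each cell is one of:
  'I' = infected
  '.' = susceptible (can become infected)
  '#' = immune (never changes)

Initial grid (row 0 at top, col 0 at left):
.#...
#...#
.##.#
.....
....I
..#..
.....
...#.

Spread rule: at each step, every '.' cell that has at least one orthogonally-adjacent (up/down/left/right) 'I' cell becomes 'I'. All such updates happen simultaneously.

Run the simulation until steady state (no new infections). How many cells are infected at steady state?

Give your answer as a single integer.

Step 0 (initial): 1 infected
Step 1: +3 new -> 4 infected
Step 2: +4 new -> 8 infected
Step 3: +5 new -> 13 infected
Step 4: +5 new -> 18 infected
Step 5: +6 new -> 24 infected
Step 6: +6 new -> 30 infected
Step 7: +1 new -> 31 infected
Step 8: +0 new -> 31 infected

Answer: 31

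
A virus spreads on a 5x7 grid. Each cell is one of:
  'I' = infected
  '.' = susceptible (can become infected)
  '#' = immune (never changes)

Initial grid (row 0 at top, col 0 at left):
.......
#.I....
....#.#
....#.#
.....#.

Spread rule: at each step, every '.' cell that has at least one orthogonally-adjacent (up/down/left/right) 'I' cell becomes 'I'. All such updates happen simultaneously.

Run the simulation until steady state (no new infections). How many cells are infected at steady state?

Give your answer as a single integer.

Step 0 (initial): 1 infected
Step 1: +4 new -> 5 infected
Step 2: +6 new -> 11 infected
Step 3: +7 new -> 18 infected
Step 4: +6 new -> 24 infected
Step 5: +4 new -> 28 infected
Step 6: +0 new -> 28 infected

Answer: 28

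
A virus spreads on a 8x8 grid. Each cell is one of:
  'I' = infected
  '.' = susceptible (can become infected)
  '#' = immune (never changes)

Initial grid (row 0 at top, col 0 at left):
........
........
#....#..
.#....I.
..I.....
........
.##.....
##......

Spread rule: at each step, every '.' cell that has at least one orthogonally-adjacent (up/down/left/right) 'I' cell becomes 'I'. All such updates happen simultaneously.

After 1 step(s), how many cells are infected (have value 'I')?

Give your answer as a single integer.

Step 0 (initial): 2 infected
Step 1: +8 new -> 10 infected

Answer: 10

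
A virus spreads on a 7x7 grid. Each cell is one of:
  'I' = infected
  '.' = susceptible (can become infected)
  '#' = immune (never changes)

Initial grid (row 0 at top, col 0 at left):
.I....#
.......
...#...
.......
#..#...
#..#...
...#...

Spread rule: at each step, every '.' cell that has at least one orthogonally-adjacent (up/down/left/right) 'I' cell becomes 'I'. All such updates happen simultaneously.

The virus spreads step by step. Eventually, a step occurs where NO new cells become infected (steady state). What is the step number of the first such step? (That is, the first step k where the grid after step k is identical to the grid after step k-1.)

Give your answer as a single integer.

Answer: 12

Derivation:
Step 0 (initial): 1 infected
Step 1: +3 new -> 4 infected
Step 2: +4 new -> 8 infected
Step 3: +5 new -> 13 infected
Step 4: +5 new -> 18 infected
Step 5: +5 new -> 23 infected
Step 6: +5 new -> 28 infected
Step 7: +5 new -> 33 infected
Step 8: +3 new -> 36 infected
Step 9: +3 new -> 39 infected
Step 10: +2 new -> 41 infected
Step 11: +1 new -> 42 infected
Step 12: +0 new -> 42 infected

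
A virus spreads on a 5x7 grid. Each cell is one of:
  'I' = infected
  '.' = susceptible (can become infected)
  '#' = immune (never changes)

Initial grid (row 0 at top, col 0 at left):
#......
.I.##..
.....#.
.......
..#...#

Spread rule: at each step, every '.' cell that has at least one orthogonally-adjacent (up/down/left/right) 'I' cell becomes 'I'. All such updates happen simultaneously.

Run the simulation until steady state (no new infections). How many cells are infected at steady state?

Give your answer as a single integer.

Step 0 (initial): 1 infected
Step 1: +4 new -> 5 infected
Step 2: +4 new -> 9 infected
Step 3: +5 new -> 14 infected
Step 4: +4 new -> 18 infected
Step 5: +3 new -> 21 infected
Step 6: +4 new -> 25 infected
Step 7: +3 new -> 28 infected
Step 8: +1 new -> 29 infected
Step 9: +0 new -> 29 infected

Answer: 29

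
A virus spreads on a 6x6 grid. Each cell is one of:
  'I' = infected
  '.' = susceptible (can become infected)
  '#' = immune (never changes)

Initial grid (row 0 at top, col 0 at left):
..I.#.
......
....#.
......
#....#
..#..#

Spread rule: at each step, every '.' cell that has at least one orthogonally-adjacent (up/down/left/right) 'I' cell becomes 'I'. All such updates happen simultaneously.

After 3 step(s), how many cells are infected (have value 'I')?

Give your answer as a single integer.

Answer: 13

Derivation:
Step 0 (initial): 1 infected
Step 1: +3 new -> 4 infected
Step 2: +4 new -> 8 infected
Step 3: +5 new -> 13 infected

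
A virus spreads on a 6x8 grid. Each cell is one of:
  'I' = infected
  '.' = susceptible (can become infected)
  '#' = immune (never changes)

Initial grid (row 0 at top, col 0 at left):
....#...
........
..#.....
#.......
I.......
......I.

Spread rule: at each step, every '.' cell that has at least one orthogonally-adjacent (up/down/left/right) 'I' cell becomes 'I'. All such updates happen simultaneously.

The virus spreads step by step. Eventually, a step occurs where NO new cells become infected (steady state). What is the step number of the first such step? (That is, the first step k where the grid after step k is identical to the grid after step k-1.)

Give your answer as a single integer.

Answer: 8

Derivation:
Step 0 (initial): 2 infected
Step 1: +5 new -> 7 infected
Step 2: +7 new -> 14 infected
Step 3: +9 new -> 23 infected
Step 4: +7 new -> 30 infected
Step 5: +8 new -> 38 infected
Step 6: +6 new -> 44 infected
Step 7: +1 new -> 45 infected
Step 8: +0 new -> 45 infected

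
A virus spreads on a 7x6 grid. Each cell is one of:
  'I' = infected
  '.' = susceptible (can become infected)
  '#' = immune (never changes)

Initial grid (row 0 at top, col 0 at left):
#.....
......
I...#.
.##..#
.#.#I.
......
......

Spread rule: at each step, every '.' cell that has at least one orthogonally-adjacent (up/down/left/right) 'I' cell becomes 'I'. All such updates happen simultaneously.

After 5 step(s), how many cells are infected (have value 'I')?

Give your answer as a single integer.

Step 0 (initial): 2 infected
Step 1: +6 new -> 8 infected
Step 2: +7 new -> 15 infected
Step 3: +7 new -> 22 infected
Step 4: +6 new -> 28 infected
Step 5: +3 new -> 31 infected

Answer: 31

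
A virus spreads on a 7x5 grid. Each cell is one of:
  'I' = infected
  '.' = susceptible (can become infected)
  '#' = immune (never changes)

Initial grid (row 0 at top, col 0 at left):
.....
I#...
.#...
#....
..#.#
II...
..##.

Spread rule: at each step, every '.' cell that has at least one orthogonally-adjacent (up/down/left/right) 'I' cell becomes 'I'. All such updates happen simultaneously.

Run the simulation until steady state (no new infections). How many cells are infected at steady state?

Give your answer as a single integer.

Answer: 28

Derivation:
Step 0 (initial): 3 infected
Step 1: +7 new -> 10 infected
Step 2: +3 new -> 13 infected
Step 3: +4 new -> 17 infected
Step 4: +5 new -> 22 infected
Step 5: +4 new -> 26 infected
Step 6: +2 new -> 28 infected
Step 7: +0 new -> 28 infected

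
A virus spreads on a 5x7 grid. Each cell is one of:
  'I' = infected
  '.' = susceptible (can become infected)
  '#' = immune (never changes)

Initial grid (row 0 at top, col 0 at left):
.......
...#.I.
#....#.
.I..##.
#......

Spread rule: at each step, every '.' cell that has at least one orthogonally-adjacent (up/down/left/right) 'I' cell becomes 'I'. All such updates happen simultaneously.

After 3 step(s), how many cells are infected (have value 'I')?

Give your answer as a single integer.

Answer: 24

Derivation:
Step 0 (initial): 2 infected
Step 1: +7 new -> 9 infected
Step 2: +8 new -> 17 infected
Step 3: +7 new -> 24 infected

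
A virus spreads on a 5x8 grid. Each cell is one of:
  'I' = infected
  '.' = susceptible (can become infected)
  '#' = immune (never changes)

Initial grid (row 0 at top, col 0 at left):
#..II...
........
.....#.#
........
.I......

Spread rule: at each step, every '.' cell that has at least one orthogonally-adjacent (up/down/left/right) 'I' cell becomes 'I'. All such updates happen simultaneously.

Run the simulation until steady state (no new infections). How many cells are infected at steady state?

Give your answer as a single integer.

Step 0 (initial): 3 infected
Step 1: +7 new -> 10 infected
Step 2: +10 new -> 20 infected
Step 3: +8 new -> 28 infected
Step 4: +5 new -> 33 infected
Step 5: +2 new -> 35 infected
Step 6: +2 new -> 37 infected
Step 7: +0 new -> 37 infected

Answer: 37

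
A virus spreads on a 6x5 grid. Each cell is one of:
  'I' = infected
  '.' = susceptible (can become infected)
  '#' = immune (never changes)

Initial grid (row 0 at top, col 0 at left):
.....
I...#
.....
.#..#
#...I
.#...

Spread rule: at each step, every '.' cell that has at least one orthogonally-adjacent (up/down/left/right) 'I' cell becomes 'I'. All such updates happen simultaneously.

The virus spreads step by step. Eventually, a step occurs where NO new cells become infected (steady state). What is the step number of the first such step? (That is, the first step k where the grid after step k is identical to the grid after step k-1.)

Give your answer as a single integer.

Step 0 (initial): 2 infected
Step 1: +5 new -> 7 infected
Step 2: +7 new -> 14 infected
Step 3: +7 new -> 21 infected
Step 4: +2 new -> 23 infected
Step 5: +1 new -> 24 infected
Step 6: +0 new -> 24 infected

Answer: 6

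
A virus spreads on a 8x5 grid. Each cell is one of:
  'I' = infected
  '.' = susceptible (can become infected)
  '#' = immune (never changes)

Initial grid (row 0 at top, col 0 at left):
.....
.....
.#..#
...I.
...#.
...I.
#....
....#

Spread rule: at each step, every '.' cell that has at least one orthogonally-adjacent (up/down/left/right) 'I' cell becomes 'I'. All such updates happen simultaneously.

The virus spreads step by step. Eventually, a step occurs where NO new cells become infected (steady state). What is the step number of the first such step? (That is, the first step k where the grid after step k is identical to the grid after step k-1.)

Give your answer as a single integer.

Step 0 (initial): 2 infected
Step 1: +6 new -> 8 infected
Step 2: +9 new -> 17 infected
Step 3: +8 new -> 25 infected
Step 4: +6 new -> 31 infected
Step 5: +3 new -> 34 infected
Step 6: +1 new -> 35 infected
Step 7: +0 new -> 35 infected

Answer: 7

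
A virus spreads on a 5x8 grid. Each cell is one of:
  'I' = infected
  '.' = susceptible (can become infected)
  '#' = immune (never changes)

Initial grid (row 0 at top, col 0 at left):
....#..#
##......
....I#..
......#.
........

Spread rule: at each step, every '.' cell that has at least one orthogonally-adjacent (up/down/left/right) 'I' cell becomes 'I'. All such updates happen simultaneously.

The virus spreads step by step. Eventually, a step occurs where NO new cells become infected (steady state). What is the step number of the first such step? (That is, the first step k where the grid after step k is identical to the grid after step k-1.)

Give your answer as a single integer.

Step 0 (initial): 1 infected
Step 1: +3 new -> 4 infected
Step 2: +6 new -> 10 infected
Step 3: +8 new -> 18 infected
Step 4: +8 new -> 26 infected
Step 5: +5 new -> 31 infected
Step 6: +3 new -> 34 infected
Step 7: +0 new -> 34 infected

Answer: 7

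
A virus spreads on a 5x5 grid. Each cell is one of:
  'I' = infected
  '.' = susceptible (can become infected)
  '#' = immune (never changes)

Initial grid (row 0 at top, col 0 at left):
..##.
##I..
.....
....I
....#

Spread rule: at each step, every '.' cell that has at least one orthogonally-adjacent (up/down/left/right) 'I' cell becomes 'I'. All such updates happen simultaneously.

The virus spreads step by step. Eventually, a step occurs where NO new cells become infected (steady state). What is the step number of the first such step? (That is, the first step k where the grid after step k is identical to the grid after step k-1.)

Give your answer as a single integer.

Step 0 (initial): 2 infected
Step 1: +4 new -> 6 infected
Step 2: +5 new -> 11 infected
Step 3: +4 new -> 15 infected
Step 4: +2 new -> 17 infected
Step 5: +1 new -> 18 infected
Step 6: +0 new -> 18 infected

Answer: 6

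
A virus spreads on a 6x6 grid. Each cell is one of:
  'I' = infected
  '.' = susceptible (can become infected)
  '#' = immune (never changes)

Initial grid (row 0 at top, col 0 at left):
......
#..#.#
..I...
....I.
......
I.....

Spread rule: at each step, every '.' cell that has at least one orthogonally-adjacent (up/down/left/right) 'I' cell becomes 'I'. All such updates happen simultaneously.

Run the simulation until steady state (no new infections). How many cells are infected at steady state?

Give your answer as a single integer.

Step 0 (initial): 3 infected
Step 1: +10 new -> 13 infected
Step 2: +13 new -> 26 infected
Step 3: +5 new -> 31 infected
Step 4: +2 new -> 33 infected
Step 5: +0 new -> 33 infected

Answer: 33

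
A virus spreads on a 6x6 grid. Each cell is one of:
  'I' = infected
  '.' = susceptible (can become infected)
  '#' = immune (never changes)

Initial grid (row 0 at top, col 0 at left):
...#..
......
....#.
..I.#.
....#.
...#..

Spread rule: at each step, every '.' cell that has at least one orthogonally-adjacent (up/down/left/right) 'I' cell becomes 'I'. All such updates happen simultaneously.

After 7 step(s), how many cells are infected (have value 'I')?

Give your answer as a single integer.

Step 0 (initial): 1 infected
Step 1: +4 new -> 5 infected
Step 2: +7 new -> 12 infected
Step 3: +6 new -> 18 infected
Step 4: +4 new -> 22 infected
Step 5: +3 new -> 25 infected
Step 6: +2 new -> 27 infected
Step 7: +1 new -> 28 infected

Answer: 28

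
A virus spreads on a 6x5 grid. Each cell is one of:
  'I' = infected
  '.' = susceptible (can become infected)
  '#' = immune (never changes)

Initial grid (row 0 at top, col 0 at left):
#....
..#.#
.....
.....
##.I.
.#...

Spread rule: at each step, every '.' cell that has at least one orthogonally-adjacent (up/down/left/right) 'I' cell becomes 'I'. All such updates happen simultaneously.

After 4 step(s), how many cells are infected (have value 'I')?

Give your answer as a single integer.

Answer: 17

Derivation:
Step 0 (initial): 1 infected
Step 1: +4 new -> 5 infected
Step 2: +5 new -> 10 infected
Step 3: +4 new -> 14 infected
Step 4: +3 new -> 17 infected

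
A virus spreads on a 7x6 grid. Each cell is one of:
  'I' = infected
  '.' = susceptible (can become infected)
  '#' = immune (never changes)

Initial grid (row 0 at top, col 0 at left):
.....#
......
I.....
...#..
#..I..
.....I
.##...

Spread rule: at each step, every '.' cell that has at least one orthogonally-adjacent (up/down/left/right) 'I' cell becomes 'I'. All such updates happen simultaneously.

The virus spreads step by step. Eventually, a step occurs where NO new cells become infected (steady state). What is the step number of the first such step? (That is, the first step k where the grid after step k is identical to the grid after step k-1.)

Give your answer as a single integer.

Answer: 6

Derivation:
Step 0 (initial): 3 infected
Step 1: +9 new -> 12 infected
Step 2: +11 new -> 23 infected
Step 3: +6 new -> 29 infected
Step 4: +5 new -> 34 infected
Step 5: +3 new -> 37 infected
Step 6: +0 new -> 37 infected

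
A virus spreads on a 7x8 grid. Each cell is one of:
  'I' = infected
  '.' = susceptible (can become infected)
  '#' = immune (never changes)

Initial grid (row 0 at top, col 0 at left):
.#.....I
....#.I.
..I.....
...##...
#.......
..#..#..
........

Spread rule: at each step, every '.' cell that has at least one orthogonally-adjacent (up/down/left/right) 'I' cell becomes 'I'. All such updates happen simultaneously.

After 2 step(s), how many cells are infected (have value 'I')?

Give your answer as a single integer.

Answer: 22

Derivation:
Step 0 (initial): 3 infected
Step 1: +8 new -> 11 infected
Step 2: +11 new -> 22 infected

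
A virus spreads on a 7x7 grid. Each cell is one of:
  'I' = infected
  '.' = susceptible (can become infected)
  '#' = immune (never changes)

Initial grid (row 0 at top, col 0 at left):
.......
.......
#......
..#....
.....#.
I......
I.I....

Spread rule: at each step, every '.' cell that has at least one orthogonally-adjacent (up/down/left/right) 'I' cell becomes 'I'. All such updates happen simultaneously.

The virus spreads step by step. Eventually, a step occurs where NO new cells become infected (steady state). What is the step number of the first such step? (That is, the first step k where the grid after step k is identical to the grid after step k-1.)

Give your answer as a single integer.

Answer: 11

Derivation:
Step 0 (initial): 3 infected
Step 1: +5 new -> 8 infected
Step 2: +5 new -> 13 infected
Step 3: +4 new -> 17 infected
Step 4: +5 new -> 22 infected
Step 5: +5 new -> 27 infected
Step 6: +7 new -> 34 infected
Step 7: +6 new -> 40 infected
Step 8: +3 new -> 43 infected
Step 9: +2 new -> 45 infected
Step 10: +1 new -> 46 infected
Step 11: +0 new -> 46 infected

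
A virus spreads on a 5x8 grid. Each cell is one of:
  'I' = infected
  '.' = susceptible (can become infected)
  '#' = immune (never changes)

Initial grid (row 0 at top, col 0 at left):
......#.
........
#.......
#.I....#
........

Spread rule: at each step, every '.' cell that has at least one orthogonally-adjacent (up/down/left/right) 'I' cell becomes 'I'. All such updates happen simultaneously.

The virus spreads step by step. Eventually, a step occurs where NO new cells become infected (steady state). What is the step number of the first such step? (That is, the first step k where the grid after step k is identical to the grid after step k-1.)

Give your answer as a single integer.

Step 0 (initial): 1 infected
Step 1: +4 new -> 5 infected
Step 2: +6 new -> 11 infected
Step 3: +7 new -> 18 infected
Step 4: +7 new -> 25 infected
Step 5: +5 new -> 30 infected
Step 6: +4 new -> 34 infected
Step 7: +1 new -> 35 infected
Step 8: +1 new -> 36 infected
Step 9: +0 new -> 36 infected

Answer: 9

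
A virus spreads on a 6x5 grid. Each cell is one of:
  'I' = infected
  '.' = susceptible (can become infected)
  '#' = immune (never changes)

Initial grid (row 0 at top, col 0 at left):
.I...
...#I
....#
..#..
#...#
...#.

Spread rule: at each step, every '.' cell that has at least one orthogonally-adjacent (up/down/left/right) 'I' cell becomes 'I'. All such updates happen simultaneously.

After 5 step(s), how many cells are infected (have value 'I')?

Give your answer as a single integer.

Answer: 19

Derivation:
Step 0 (initial): 2 infected
Step 1: +4 new -> 6 infected
Step 2: +4 new -> 10 infected
Step 3: +3 new -> 13 infected
Step 4: +3 new -> 16 infected
Step 5: +3 new -> 19 infected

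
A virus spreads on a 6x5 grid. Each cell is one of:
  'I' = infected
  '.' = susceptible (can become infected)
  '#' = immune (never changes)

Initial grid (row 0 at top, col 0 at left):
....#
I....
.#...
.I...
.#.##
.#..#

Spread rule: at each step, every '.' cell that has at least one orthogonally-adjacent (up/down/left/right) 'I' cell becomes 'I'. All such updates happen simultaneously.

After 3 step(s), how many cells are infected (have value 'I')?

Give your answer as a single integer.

Answer: 19

Derivation:
Step 0 (initial): 2 infected
Step 1: +5 new -> 7 infected
Step 2: +6 new -> 13 infected
Step 3: +6 new -> 19 infected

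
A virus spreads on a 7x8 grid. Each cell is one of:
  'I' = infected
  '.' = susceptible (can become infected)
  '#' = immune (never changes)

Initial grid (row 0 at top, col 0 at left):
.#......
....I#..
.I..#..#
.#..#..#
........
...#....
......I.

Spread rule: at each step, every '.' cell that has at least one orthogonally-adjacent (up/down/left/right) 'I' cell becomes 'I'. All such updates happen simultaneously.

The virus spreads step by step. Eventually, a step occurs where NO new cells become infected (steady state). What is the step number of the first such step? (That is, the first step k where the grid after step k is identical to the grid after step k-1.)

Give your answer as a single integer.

Answer: 6

Derivation:
Step 0 (initial): 3 infected
Step 1: +8 new -> 11 infected
Step 2: +11 new -> 22 infected
Step 3: +11 new -> 33 infected
Step 4: +10 new -> 43 infected
Step 5: +5 new -> 48 infected
Step 6: +0 new -> 48 infected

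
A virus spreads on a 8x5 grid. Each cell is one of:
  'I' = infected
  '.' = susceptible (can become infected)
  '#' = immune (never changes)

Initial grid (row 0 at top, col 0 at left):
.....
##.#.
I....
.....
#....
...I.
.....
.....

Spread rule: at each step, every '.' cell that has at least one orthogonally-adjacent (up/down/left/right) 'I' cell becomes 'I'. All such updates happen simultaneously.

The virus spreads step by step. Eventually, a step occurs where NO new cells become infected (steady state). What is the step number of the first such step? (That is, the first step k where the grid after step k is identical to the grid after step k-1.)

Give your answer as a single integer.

Step 0 (initial): 2 infected
Step 1: +6 new -> 8 infected
Step 2: +9 new -> 17 infected
Step 3: +9 new -> 26 infected
Step 4: +4 new -> 30 infected
Step 5: +4 new -> 34 infected
Step 6: +2 new -> 36 infected
Step 7: +0 new -> 36 infected

Answer: 7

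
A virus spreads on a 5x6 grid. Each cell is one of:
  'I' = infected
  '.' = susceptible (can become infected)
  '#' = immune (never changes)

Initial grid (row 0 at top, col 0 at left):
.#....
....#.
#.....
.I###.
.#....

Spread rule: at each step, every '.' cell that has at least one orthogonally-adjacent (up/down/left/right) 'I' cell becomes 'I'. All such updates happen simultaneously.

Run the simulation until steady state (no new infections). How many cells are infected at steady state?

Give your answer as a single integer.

Step 0 (initial): 1 infected
Step 1: +2 new -> 3 infected
Step 2: +3 new -> 6 infected
Step 3: +3 new -> 9 infected
Step 4: +4 new -> 13 infected
Step 5: +2 new -> 15 infected
Step 6: +3 new -> 18 infected
Step 7: +2 new -> 20 infected
Step 8: +1 new -> 21 infected
Step 9: +1 new -> 22 infected
Step 10: +1 new -> 23 infected
Step 11: +0 new -> 23 infected

Answer: 23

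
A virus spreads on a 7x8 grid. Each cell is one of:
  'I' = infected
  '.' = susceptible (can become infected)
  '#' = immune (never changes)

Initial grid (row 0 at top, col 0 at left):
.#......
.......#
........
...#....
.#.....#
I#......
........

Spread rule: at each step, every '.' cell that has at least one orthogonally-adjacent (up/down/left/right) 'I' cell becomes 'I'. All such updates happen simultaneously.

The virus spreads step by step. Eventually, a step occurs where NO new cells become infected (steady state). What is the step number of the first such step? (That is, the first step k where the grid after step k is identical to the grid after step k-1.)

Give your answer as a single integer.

Answer: 13

Derivation:
Step 0 (initial): 1 infected
Step 1: +2 new -> 3 infected
Step 2: +2 new -> 5 infected
Step 3: +3 new -> 8 infected
Step 4: +5 new -> 13 infected
Step 5: +6 new -> 19 infected
Step 6: +5 new -> 24 infected
Step 7: +6 new -> 30 infected
Step 8: +7 new -> 37 infected
Step 9: +6 new -> 43 infected
Step 10: +4 new -> 47 infected
Step 11: +2 new -> 49 infected
Step 12: +1 new -> 50 infected
Step 13: +0 new -> 50 infected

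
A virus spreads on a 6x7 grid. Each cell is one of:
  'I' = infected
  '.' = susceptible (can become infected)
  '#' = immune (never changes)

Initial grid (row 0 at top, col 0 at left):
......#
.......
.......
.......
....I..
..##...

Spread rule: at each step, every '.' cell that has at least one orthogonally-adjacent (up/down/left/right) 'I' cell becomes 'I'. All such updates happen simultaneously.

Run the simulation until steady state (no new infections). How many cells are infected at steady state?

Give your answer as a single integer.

Answer: 39

Derivation:
Step 0 (initial): 1 infected
Step 1: +4 new -> 5 infected
Step 2: +6 new -> 11 infected
Step 3: +7 new -> 18 infected
Step 4: +8 new -> 26 infected
Step 5: +7 new -> 33 infected
Step 6: +3 new -> 36 infected
Step 7: +2 new -> 38 infected
Step 8: +1 new -> 39 infected
Step 9: +0 new -> 39 infected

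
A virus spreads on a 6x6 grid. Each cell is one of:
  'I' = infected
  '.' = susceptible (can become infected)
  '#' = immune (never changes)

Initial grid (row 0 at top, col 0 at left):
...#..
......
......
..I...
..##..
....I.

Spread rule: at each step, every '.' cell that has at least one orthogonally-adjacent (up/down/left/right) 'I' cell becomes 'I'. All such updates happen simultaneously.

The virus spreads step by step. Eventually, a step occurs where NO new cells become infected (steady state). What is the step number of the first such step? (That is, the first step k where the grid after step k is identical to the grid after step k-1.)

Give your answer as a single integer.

Step 0 (initial): 2 infected
Step 1: +6 new -> 8 infected
Step 2: +8 new -> 16 infected
Step 3: +8 new -> 24 infected
Step 4: +5 new -> 29 infected
Step 5: +3 new -> 32 infected
Step 6: +1 new -> 33 infected
Step 7: +0 new -> 33 infected

Answer: 7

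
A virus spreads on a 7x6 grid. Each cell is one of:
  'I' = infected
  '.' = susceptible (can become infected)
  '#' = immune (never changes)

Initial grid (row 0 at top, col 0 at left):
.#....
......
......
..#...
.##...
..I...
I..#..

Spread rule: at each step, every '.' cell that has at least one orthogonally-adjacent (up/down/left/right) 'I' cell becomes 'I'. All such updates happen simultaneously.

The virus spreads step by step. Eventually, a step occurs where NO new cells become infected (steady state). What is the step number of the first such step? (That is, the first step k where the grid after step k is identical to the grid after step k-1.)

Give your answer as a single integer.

Answer: 9

Derivation:
Step 0 (initial): 2 infected
Step 1: +5 new -> 7 infected
Step 2: +3 new -> 10 infected
Step 3: +5 new -> 15 infected
Step 4: +6 new -> 21 infected
Step 5: +6 new -> 27 infected
Step 6: +6 new -> 33 infected
Step 7: +3 new -> 36 infected
Step 8: +1 new -> 37 infected
Step 9: +0 new -> 37 infected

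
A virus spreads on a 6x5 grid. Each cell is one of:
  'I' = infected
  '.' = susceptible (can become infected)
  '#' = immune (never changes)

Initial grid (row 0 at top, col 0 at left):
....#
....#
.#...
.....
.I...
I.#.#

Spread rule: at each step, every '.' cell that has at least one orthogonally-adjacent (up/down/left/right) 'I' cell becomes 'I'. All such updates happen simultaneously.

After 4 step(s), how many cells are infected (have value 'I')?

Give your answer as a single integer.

Step 0 (initial): 2 infected
Step 1: +4 new -> 6 infected
Step 2: +3 new -> 9 infected
Step 3: +5 new -> 14 infected
Step 4: +4 new -> 18 infected

Answer: 18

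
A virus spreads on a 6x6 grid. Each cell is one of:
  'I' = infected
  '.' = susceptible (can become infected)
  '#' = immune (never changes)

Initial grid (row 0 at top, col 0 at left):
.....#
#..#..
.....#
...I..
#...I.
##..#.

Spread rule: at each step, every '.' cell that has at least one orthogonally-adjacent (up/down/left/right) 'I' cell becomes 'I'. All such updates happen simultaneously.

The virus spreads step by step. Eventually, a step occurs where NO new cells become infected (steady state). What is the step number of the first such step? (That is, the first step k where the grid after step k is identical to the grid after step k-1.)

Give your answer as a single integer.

Answer: 7

Derivation:
Step 0 (initial): 2 infected
Step 1: +5 new -> 7 infected
Step 2: +7 new -> 14 infected
Step 3: +6 new -> 20 infected
Step 4: +5 new -> 25 infected
Step 5: +2 new -> 27 infected
Step 6: +1 new -> 28 infected
Step 7: +0 new -> 28 infected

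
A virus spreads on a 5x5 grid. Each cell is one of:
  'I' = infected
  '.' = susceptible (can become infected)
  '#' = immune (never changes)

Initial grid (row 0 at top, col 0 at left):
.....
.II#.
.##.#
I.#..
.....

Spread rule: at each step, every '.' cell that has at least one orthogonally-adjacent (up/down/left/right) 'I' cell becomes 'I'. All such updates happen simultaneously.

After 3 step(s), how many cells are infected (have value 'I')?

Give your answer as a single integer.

Step 0 (initial): 3 infected
Step 1: +6 new -> 9 infected
Step 2: +3 new -> 12 infected
Step 3: +2 new -> 14 infected

Answer: 14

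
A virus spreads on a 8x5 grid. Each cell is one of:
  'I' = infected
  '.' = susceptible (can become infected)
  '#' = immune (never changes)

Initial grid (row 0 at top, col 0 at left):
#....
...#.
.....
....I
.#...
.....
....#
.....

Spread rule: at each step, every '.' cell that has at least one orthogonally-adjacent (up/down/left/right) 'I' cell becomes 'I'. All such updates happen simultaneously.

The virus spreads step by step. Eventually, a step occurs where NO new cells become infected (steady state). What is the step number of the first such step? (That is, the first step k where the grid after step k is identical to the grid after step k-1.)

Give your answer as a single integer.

Answer: 9

Derivation:
Step 0 (initial): 1 infected
Step 1: +3 new -> 4 infected
Step 2: +5 new -> 9 infected
Step 3: +5 new -> 14 infected
Step 4: +6 new -> 20 infected
Step 5: +7 new -> 27 infected
Step 6: +6 new -> 33 infected
Step 7: +2 new -> 35 infected
Step 8: +1 new -> 36 infected
Step 9: +0 new -> 36 infected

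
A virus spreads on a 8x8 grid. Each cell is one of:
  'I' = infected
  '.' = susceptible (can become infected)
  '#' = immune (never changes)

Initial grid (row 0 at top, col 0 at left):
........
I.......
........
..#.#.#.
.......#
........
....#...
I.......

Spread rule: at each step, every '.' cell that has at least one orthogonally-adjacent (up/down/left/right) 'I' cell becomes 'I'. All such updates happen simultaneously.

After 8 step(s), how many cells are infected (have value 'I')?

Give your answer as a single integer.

Answer: 56

Derivation:
Step 0 (initial): 2 infected
Step 1: +5 new -> 7 infected
Step 2: +7 new -> 14 infected
Step 3: +8 new -> 22 infected
Step 4: +7 new -> 29 infected
Step 5: +7 new -> 36 infected
Step 6: +7 new -> 43 infected
Step 7: +8 new -> 51 infected
Step 8: +5 new -> 56 infected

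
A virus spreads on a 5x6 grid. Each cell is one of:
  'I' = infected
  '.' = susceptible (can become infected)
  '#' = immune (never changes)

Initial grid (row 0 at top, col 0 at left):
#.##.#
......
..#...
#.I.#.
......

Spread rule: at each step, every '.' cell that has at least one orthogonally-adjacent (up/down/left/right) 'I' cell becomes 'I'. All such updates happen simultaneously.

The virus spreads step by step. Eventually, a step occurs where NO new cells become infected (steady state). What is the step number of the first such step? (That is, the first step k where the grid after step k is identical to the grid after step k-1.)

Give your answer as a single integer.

Answer: 6

Derivation:
Step 0 (initial): 1 infected
Step 1: +3 new -> 4 infected
Step 2: +4 new -> 8 infected
Step 3: +6 new -> 14 infected
Step 4: +6 new -> 20 infected
Step 5: +3 new -> 23 infected
Step 6: +0 new -> 23 infected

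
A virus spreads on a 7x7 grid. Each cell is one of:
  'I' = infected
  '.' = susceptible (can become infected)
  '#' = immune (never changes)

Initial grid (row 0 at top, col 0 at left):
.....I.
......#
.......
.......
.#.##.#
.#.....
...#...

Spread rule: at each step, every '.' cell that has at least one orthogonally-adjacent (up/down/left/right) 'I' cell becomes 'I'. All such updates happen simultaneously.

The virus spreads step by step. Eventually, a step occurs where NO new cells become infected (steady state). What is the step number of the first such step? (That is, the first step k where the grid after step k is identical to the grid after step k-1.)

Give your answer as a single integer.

Answer: 12

Derivation:
Step 0 (initial): 1 infected
Step 1: +3 new -> 4 infected
Step 2: +3 new -> 7 infected
Step 3: +5 new -> 12 infected
Step 4: +6 new -> 18 infected
Step 5: +5 new -> 23 infected
Step 6: +6 new -> 29 infected
Step 7: +6 new -> 35 infected
Step 8: +2 new -> 37 infected
Step 9: +2 new -> 39 infected
Step 10: +2 new -> 41 infected
Step 11: +1 new -> 42 infected
Step 12: +0 new -> 42 infected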